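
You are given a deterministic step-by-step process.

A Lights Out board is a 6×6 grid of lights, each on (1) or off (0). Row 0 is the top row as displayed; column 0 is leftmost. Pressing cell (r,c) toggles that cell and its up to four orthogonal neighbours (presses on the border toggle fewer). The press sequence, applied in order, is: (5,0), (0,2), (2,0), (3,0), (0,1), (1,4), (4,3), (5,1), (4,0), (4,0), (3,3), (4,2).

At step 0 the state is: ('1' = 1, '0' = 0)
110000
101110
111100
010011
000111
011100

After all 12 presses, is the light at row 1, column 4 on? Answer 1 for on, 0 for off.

0

[0] 110000
101110
111100
010011
000111
011100
[1] 110000
101110
111100
010011
100111
101100
[2] 101100
100110
111100
010011
100111
101100
[3] 101100
000110
001100
110011
100111
101100
[4] 101100
000110
101100
000011
000111
101100
[5] 010100
010110
101100
000011
000111
101100
[6] 010110
010001
101110
000011
000111
101100
[7] 010110
010001
101110
000111
001001
101000
[8] 010110
010001
101110
000111
011001
010000
[9] 010110
010001
101110
100111
101001
110000
[10] 010110
010001
101110
000111
011001
010000
[11] 010110
010001
101010
001001
011101
010000
[12] 010110
010001
101010
000001
000001
011000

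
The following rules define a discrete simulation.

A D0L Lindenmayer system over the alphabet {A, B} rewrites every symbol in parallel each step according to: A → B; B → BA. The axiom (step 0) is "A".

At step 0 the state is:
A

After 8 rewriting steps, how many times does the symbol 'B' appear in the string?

21

t=0: A
t=1: B
t=2: BA
t=3: BAB
t=4: BABBA
t=5: BABBABAB
t=6: BABBABABBABBA
t=7: BABBABABBABBABABBABAB
t=8: BABBABABBABBABABBABABBABBABABBABBA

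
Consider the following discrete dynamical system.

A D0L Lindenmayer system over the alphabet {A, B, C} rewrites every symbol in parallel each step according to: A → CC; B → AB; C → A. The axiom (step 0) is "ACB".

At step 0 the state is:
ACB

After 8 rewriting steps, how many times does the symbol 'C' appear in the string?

46

step 0: ACB
step 1: CCAAB
step 2: AACCCCAB
step 3: CCCCAAAACCAB
step 4: AAAACCCCCCCCAACCAB
step 5: CCCCCCCCAAAAAAAACCCCAACCAB
step 6: AAAAAAAACCCCCCCCCCCCCCCCAAAACCCCAACCAB
step 7: CCCCCCCCCCCCCCCCAAAAAAAAAAAAAAAACCCCCCCCAAAACCCCAACCAB
step 8: AAAAAAAAAAAAAAAACCCCCCCCCCCCCCCCCCCCCCCCCCCCCCCCAAAAAAAACCCCCCCCAAAACCCCAACCAB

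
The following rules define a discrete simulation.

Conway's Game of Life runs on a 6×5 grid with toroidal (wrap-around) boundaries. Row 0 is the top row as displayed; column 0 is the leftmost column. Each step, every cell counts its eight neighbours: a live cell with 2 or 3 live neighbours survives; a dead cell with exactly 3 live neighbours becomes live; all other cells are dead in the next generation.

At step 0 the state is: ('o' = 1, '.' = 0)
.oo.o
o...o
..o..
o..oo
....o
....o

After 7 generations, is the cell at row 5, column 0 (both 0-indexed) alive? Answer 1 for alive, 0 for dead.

step 0: .oo.o
o...o
..o..
o..oo
....o
....o
step 1: .o..o
o.o.o
.o...
o..oo
.....
....o
step 2: .o..o
..ooo
.oo..
o...o
o..o.
o....
step 3: .oo.o
....o
.oo..
o.ooo
oo...
oo...
step 4: .oooo
.....
.oo..
...oo
...o.
....o
step 5: o.ooo
o....
..oo.
...oo
...o.
o...o
step 6: ...o.
o....
..oo.
....o
o..o.
ooo..
step 7: o.o.o
..ooo
...oo
..o.o
o.oo.
oooo.

1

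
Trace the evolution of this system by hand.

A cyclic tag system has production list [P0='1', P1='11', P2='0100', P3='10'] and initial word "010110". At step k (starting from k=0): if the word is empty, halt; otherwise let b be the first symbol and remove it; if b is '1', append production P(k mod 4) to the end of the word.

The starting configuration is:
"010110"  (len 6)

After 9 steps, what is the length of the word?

9

[0] "010110"  (len 6)
[1] "10110"  (len 5)
[2] "011011"  (len 6)
[3] "11011"  (len 5)
[4] "101110"  (len 6)
[5] "011101"  (len 6)
[6] "11101"  (len 5)
[7] "11010100"  (len 8)
[8] "101010010"  (len 9)
[9] "010100101"  (len 9)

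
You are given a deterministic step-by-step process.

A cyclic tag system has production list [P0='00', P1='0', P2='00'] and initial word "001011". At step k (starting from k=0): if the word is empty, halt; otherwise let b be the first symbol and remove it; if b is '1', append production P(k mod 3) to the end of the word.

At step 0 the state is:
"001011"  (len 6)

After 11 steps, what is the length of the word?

0

k=0  "001011"  (len 6)
k=1  "01011"  (len 5)
k=2  "1011"  (len 4)
k=3  "01100"  (len 5)
k=4  "1100"  (len 4)
k=5  "1000"  (len 4)
k=6  "00000"  (len 5)
k=7  "0000"  (len 4)
k=8  "000"  (len 3)
k=9  "00"  (len 2)
k=10  "0"  (len 1)
k=11  (halted — word empty)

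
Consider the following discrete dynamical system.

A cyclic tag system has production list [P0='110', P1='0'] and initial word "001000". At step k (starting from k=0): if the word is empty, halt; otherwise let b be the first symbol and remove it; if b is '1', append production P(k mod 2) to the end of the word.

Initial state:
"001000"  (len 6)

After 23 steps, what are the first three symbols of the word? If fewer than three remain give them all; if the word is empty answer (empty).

101

0) "001000"  (len 6)
1) "01000"  (len 5)
2) "1000"  (len 4)
3) "000110"  (len 6)
4) "00110"  (len 5)
5) "0110"  (len 4)
6) "110"  (len 3)
7) "10110"  (len 5)
8) "01100"  (len 5)
9) "1100"  (len 4)
10) "1000"  (len 4)
11) "000110"  (len 6)
12) "00110"  (len 5)
13) "0110"  (len 4)
14) "110"  (len 3)
15) "10110"  (len 5)
16) "01100"  (len 5)
17) "1100"  (len 4)
18) "1000"  (len 4)
19) "000110"  (len 6)
20) "00110"  (len 5)
21) "0110"  (len 4)
22) "110"  (len 3)
23) "10110"  (len 5)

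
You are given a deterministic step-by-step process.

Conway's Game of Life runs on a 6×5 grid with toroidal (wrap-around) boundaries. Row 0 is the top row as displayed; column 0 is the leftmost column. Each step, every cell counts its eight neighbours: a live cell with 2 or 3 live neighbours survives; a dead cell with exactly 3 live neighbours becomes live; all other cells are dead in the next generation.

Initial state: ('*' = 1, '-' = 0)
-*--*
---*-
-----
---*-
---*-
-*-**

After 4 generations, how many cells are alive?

k=0  -*--*
---*-
-----
---*-
---*-
-*-**
k=1  ----*
-----
-----
-----
---*-
---**
k=2  ---**
-----
-----
-----
---**
---**
k=3  ---**
-----
-----
-----
---**
*-*--
k=4  ---**
-----
-----
-----
---**
*-*--

6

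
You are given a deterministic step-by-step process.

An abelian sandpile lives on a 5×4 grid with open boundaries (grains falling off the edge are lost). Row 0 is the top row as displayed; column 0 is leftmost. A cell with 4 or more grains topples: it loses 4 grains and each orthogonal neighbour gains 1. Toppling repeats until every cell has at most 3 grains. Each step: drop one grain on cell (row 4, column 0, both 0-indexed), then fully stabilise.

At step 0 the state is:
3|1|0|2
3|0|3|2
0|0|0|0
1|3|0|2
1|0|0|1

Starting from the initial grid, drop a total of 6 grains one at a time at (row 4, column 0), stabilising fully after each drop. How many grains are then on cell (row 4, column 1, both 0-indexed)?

1

[0] 3|1|0|2
3|0|3|2
0|0|0|0
1|3|0|2
1|0|0|1
[1] 3|1|0|2
3|0|3|2
0|0|0|0
1|3|0|2
2|0|0|1
[2] 3|1|0|2
3|0|3|2
0|0|0|0
1|3|0|2
3|0|0|1
[3] 3|1|0|2
3|0|3|2
0|0|0|0
2|3|0|2
0|1|0|1
[4] 3|1|0|2
3|0|3|2
0|0|0|0
2|3|0|2
1|1|0|1
[5] 3|1|0|2
3|0|3|2
0|0|0|0
2|3|0|2
2|1|0|1
[6] 3|1|0|2
3|0|3|2
0|0|0|0
2|3|0|2
3|1|0|1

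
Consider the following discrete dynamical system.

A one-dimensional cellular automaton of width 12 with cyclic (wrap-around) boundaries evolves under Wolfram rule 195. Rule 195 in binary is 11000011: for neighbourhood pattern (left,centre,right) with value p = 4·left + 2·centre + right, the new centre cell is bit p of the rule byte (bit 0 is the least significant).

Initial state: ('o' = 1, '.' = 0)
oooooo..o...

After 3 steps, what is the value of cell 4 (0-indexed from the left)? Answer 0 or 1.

1

t=0: oooooo..o...
t=1: .ooooo.o..oo
t=2: ..oooo...o.o
t=3: .o.ooo.oo...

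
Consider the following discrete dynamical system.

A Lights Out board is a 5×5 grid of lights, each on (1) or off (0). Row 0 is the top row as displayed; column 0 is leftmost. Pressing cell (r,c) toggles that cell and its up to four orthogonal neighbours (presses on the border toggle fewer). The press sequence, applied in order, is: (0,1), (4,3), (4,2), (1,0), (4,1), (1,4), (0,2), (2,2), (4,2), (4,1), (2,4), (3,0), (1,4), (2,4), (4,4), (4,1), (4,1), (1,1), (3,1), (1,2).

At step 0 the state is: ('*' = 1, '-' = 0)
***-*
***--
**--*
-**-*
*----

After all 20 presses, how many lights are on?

gen 0: ***-*
***--
**--*
-**-*
*----
gen 1: ----*
*-*--
**--*
-**-*
*----
gen 2: ----*
*-*--
**--*
-****
*-***
gen 3: ----*
*-*--
**--*
-*-**
**--*
gen 4: *---*
-**--
-*--*
-*-**
**--*
gen 5: *---*
-**--
-*--*
---**
--*-*
gen 6: *----
-****
-*---
---**
--*-*
gen 7: ****-
-*-**
-*---
---**
--*-*
gen 8: ****-
-****
--**-
--***
--*-*
gen 9: ****-
-****
--**-
---**
-*-**
gen 10: ****-
-****
--**-
-*-**
*-***
gen 11: ****-
-***-
--*-*
-*-*-
*-***
gen 12: ****-
-***-
*-*-*
*--*-
--***
gen 13: *****
-**-*
*-*--
*--*-
--***
gen 14: *****
-**--
*-***
*--**
--***
gen 15: *****
-**--
*-***
*--*-
--*--
gen 16: *****
-**--
*-***
**-*-
**---
gen 17: *****
-**--
*-***
*--*-
--*--
gen 18: *-***
*----
*****
*--*-
--*--
gen 19: *-***
*----
*-***
-***-
-**--
gen 20: *--**
****-
*--**
-***-
-**--

15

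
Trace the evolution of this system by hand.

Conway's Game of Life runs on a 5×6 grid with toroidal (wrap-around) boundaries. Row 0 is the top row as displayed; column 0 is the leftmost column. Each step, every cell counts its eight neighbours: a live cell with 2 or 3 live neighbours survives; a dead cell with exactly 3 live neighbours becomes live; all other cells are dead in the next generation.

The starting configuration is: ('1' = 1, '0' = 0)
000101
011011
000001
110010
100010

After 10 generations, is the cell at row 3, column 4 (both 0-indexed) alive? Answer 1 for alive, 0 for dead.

[0] 000101
011011
000001
110010
100010
[1] 011100
001101
001100
110010
110110
[2] 000001
000000
100001
100010
000010
[3] 000000
100001
100001
100010
000010
[4] 000001
100001
010010
100010
000001
[5] 000011
100011
010010
100010
100011
[6] 000100
100100
010110
110110
100100
[7] 001110
000100
010000
110000
110101
[8] 110001
000110
111000
000001
000101
[9] 101101
000110
111111
011011
000001
[10] 101101
000000
000000
000000
000000

0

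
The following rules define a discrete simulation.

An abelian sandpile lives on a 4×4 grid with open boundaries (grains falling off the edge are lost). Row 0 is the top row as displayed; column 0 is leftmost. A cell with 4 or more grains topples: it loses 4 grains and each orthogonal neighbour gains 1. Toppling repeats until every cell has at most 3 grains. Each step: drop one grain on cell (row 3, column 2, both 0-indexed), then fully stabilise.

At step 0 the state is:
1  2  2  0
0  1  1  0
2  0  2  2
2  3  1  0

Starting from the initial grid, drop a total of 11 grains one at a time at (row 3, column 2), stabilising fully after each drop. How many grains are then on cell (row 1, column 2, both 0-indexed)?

2

gen 0: 1  2  2  0
0  1  1  0
2  0  2  2
2  3  1  0
gen 1: 1  2  2  0
0  1  1  0
2  0  2  2
2  3  2  0
gen 2: 1  2  2  0
0  1  1  0
2  0  2  2
2  3  3  0
gen 3: 1  2  2  0
0  1  1  0
2  1  3  2
3  0  1  1
gen 4: 1  2  2  0
0  1  1  0
2  1  3  2
3  0  2  1
gen 5: 1  2  2  0
0  1  1  0
2  1  3  2
3  0  3  1
gen 6: 1  2  2  0
0  1  2  0
2  2  0  3
3  1  1  2
gen 7: 1  2  2  0
0  1  2  0
2  2  0  3
3  1  2  2
gen 8: 1  2  2  0
0  1  2  0
2  2  0  3
3  1  3  2
gen 9: 1  2  2  0
0  1  2  0
2  2  1  3
3  2  0  3
gen 10: 1  2  2  0
0  1  2  0
2  2  1  3
3  2  1  3
gen 11: 1  2  2  0
0  1  2  0
2  2  1  3
3  2  2  3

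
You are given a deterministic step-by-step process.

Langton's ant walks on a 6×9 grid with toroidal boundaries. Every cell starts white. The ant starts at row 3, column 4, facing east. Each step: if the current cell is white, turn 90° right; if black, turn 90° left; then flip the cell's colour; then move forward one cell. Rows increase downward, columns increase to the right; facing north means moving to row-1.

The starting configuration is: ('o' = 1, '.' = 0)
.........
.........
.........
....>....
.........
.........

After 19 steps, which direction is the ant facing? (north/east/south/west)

0) .........
.........
.........
....>....
.........
.........
1) .........
.........
.........
....o....
....v....
.........
2) .........
.........
.........
....o....
...<o....
.........
3) .........
.........
.........
...^o....
...oo....
.........
4) .........
.........
.........
...o>....
...oo....
.........
5) .........
.........
....^....
...o.....
...oo....
.........
6) .........
.........
....o>...
...o.....
...oo....
.........
7) .........
.........
....oo...
...o.v...
...oo....
.........
8) .........
.........
....oo...
...o<o...
...oo....
.........
9) .........
.........
....^o...
...ooo...
...oo....
.........
10) .........
.........
...<.o...
...ooo...
...oo....
.........
11) .........
...^.....
...o.o...
...ooo...
...oo....
.........
12) .........
...o>....
...o.o...
...ooo...
...oo....
.........
13) .........
...oo....
...ovo...
...ooo...
...oo....
.........
14) .........
...oo....
...<oo...
...ooo...
...oo....
.........
15) .........
...oo....
....oo...
...voo...
...oo....
.........
16) .........
...oo....
....oo...
....>o...
...oo....
.........
17) .........
...oo....
....^o...
.....o...
...oo....
.........
18) .........
...oo....
...<.o...
.....o...
...oo....
.........
19) .........
...^o....
...o.o...
.....o...
...oo....
.........

north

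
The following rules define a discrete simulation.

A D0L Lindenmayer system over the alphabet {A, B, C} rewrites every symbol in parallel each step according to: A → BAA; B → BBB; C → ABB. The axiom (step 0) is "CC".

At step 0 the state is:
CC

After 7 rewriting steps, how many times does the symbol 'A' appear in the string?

0) CC
1) ABBABB
2) BAABBBBBBBAABBBBBB
3) BBBBAABAABBBBBBBBBBBBBBBBBBBBBBAABAABBBBBBBBBBBBBBBBBB
4) BBBBBBBBBBBBBAABAABBBBAABAABBBBBBBBBBBBBBBBBBBBBBBBBBBBBBB…ABAABBBBBBBBBBBBBBBBBBBBBBBBBBBBBBBBBBBBBBBBBBBBBBBBBBBBBB  (len 162)
5) BBBBBBBBBBBBBBBBBBBBBBBBBBBBBBBBBBBBBBBBAABAABBBBAABAABBBB…BBBBBBBBBBBBBBBBBBBBBBBBBBBBBBBBBBBBBBBBBBBBBBBBBBBBBBBBBB  (len 486)
6) BBBBBBBBBBBBBBBBBBBBBBBBBBBBBBBBBBBBBBBBBBBBBBBBBBBBBBBBBB…BBBBBBBBBBBBBBBBBBBBBBBBBBBBBBBBBBBBBBBBBBBBBBBBBBBBBBBBBB  (len 1458)
7) BBBBBBBBBBBBBBBBBBBBBBBBBBBBBBBBBBBBBBBBBBBBBBBBBBBBBBBBBB…BBBBBBBBBBBBBBBBBBBBBBBBBBBBBBBBBBBBBBBBBBBBBBBBBBBBBBBBBB  (len 4374)

128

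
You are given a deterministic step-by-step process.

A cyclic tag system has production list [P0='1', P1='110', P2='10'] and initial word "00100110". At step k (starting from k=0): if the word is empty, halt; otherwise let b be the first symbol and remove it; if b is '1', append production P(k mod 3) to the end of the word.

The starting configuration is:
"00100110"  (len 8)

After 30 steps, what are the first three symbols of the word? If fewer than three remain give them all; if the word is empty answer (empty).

101

0) "00100110"  (len 8)
1) "0100110"  (len 7)
2) "100110"  (len 6)
3) "0011010"  (len 7)
4) "011010"  (len 6)
5) "11010"  (len 5)
6) "101010"  (len 6)
7) "010101"  (len 6)
8) "10101"  (len 5)
9) "010110"  (len 6)
10) "10110"  (len 5)
11) "0110110"  (len 7)
12) "110110"  (len 6)
13) "101101"  (len 6)
14) "01101110"  (len 8)
15) "1101110"  (len 7)
16) "1011101"  (len 7)
17) "011101110"  (len 9)
18) "11101110"  (len 8)
19) "11011101"  (len 8)
20) "1011101110"  (len 10)
21) "01110111010"  (len 11)
22) "1110111010"  (len 10)
23) "110111010110"  (len 12)
24) "1011101011010"  (len 13)
25) "0111010110101"  (len 13)
26) "111010110101"  (len 12)
27) "1101011010110"  (len 13)
28) "1010110101101"  (len 13)
29) "010110101101110"  (len 15)
30) "10110101101110"  (len 14)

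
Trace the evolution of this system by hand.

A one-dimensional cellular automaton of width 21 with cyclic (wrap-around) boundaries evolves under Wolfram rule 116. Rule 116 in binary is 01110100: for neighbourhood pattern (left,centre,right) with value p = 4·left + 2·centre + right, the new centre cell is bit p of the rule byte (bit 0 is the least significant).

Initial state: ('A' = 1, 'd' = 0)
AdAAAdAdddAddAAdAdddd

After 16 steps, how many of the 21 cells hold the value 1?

t=0: AdAAAdAdddAddAAdAdddd
t=1: AAddAAAAddAAddAAAAddd
t=2: dAAddddAAddAAddddAAdd
t=3: ddAAddddAAddAAddddAAd
t=4: dddAAddddAAddAAddddAA
t=5: AdddAAddddAAddAAddddA
t=6: AAdddAAddddAAddAAdddd
t=7: dAAdddAAddddAAddAAddd
t=8: ddAAdddAAddddAAddAAdd
t=9: dddAAdddAAddddAAddAAd
t=10: ddddAAdddAAddddAAddAA
t=11: AddddAAdddAAddddAAddA
t=12: AAddddAAdddAAddddAAdd
t=13: dAAddddAAdddAAddddAAd
t=14: ddAAddddAAdddAAddddAA
t=15: AddAAddddAAdddAAddddA
t=16: AAddAAddddAAdddAAdddd

8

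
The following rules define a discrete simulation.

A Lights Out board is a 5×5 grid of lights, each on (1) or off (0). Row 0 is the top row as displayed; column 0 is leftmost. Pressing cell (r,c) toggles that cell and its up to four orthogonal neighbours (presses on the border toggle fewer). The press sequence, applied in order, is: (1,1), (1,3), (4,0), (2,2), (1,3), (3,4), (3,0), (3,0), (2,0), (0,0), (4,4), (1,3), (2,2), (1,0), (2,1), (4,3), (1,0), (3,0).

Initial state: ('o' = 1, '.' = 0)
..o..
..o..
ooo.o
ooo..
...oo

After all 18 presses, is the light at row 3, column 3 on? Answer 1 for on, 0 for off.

step 0: ..o..
..o..
ooo.o
ooo..
...oo
step 1: .oo..
oo...
o.o.o
ooo..
...oo
step 2: .ooo.
ooooo
o.ooo
ooo..
...oo
step 3: .ooo.
ooooo
o.ooo
.oo..
oo.oo
step 4: .ooo.
oo.oo
oo..o
.o...
oo.oo
step 5: .oo..
ooo..
oo.oo
.o...
oo.oo
step 6: .oo..
ooo..
oo.o.
.o.oo
oo.o.
step 7: .oo..
ooo..
.o.o.
o..oo
.o.o.
step 8: .oo..
ooo..
oo.o.
.o.oo
oo.o.
step 9: .oo..
.oo..
...o.
oo.oo
oo.o.
step 10: o.o..
ooo..
...o.
oo.oo
oo.o.
step 11: o.o..
ooo..
...o.
oo.o.
oo..o
step 12: o.oo.
oo.oo
.....
oo.o.
oo..o
step 13: o.oo.
ooooo
.ooo.
oooo.
oo..o
step 14: ..oo.
..ooo
oooo.
oooo.
oo..o
step 15: ..oo.
.oooo
...o.
o.oo.
oo..o
step 16: ..oo.
.oooo
...o.
o.o..
oooo.
step 17: o.oo.
o.ooo
o..o.
o.o..
oooo.
step 18: o.oo.
o.ooo
...o.
.oo..
.ooo.

0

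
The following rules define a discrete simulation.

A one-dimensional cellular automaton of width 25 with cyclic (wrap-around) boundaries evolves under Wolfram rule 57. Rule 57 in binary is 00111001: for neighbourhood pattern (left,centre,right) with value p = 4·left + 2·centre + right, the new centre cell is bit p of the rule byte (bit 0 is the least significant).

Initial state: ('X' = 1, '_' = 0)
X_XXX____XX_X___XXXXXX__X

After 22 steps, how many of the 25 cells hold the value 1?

13

0) X_XXX____XX_X___XXXXXX__X
1) _XX__XXX_X_X_XX_X_____X_X
2) XX_X_X__X_X_XX_X_XXXX__X_
3) X_X_X_X__X_XX_X_XX___X__X
4) _X_X_X_X__XX_X_XX_XX__X_X
5) X_X_X_X_X_X_X_XX_XX_X__X_
6) _X_X_X_X_X_X_XX_XX_X_X__X
7) X_X_X_X_X_X_XX_XX_X_X_X__
8) _X_X_X_X_X_XX_XX_X_X_X_X_
9) __X_X_X_X_XX_XX_X_X_X_X_X
10) X__X_X_X_XX_XX_X_X_X_X_X_
11) _X__X_X_XX_XX_X_X_X_X_X_X
12) X_X__X_XX_XX_X_X_X_X_X_X_
13) _X_X__XX_XX_X_X_X_X_X_X_X
14) X_X_X_X_XX_X_X_X_X_X_X_X_
15) _X_X_X_XX_X_X_X_X_X_X_X_X
16) X_X_X_XX_X_X_X_X_X_X_X_X_
17) _X_X_XX_X_X_X_X_X_X_X_X_X
18) X_X_XX_X_X_X_X_X_X_X_X_X_
19) _X_XX_X_X_X_X_X_X_X_X_X_X
20) X_XX_X_X_X_X_X_X_X_X_X_X_
21) _XX_X_X_X_X_X_X_X_X_X_X_X
22) XX_X_X_X_X_X_X_X_X_X_X_X_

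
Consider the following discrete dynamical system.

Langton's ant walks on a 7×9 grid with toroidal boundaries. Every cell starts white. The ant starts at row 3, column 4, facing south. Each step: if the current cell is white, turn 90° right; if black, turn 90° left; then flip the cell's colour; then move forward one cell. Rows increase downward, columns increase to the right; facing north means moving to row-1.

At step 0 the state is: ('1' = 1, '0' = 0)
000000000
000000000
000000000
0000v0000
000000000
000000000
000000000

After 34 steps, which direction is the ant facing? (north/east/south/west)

north

step 0: 000000000
000000000
000000000
0000v0000
000000000
000000000
000000000
step 1: 000000000
000000000
000000000
000<10000
000000000
000000000
000000000
step 2: 000000000
000000000
000^00000
000110000
000000000
000000000
000000000
step 3: 000000000
000000000
0001>0000
000110000
000000000
000000000
000000000
step 4: 000000000
000000000
000110000
0001v0000
000000000
000000000
000000000
step 5: 000000000
000000000
000110000
00010>000
000000000
000000000
000000000
step 6: 000000000
000000000
000110000
000101000
00000v000
000000000
000000000
step 7: 000000000
000000000
000110000
000101000
0000<1000
000000000
000000000
step 8: 000000000
000000000
000110000
0001^1000
000011000
000000000
000000000
step 9: 000000000
000000000
000110000
00011>000
000011000
000000000
000000000
step 10: 000000000
000000000
00011^000
000110000
000011000
000000000
000000000
step 11: 000000000
000000000
000111>00
000110000
000011000
000000000
000000000
step 12: 000000000
000000000
000111100
000110v00
000011000
000000000
000000000
step 13: 000000000
000000000
000111100
00011<100
000011000
000000000
000000000
step 14: 000000000
000000000
00011^100
000111100
000011000
000000000
000000000
step 15: 000000000
000000000
0001<0100
000111100
000011000
000000000
000000000
step 16: 000000000
000000000
000100100
0001v1100
000011000
000000000
000000000
step 17: 000000000
000000000
000100100
00010>100
000011000
000000000
000000000
step 18: 000000000
000000000
00010^100
000100100
000011000
000000000
000000000
step 19: 000000000
000000000
000101>00
000100100
000011000
000000000
000000000
step 20: 000000000
000000^00
000101000
000100100
000011000
000000000
000000000
step 21: 000000000
0000001>0
000101000
000100100
000011000
000000000
000000000
step 22: 000000000
000000110
0001010v0
000100100
000011000
000000000
000000000
step 23: 000000000
000000110
000101<10
000100100
000011000
000000000
000000000
step 24: 000000000
000000^10
000101110
000100100
000011000
000000000
000000000
step 25: 000000000
00000<010
000101110
000100100
000011000
000000000
000000000
step 26: 00000^000
000001010
000101110
000100100
000011000
000000000
000000000
step 27: 000001>00
000001010
000101110
000100100
000011000
000000000
000000000
step 28: 000001100
000001v10
000101110
000100100
000011000
000000000
000000000
step 29: 000001100
00000<110
000101110
000100100
000011000
000000000
000000000
step 30: 000001100
000000110
00010v110
000100100
000011000
000000000
000000000
step 31: 000001100
000000110
000100>10
000100100
000011000
000000000
000000000
step 32: 000001100
000000^10
000100010
000100100
000011000
000000000
000000000
step 33: 000001100
00000<010
000100010
000100100
000011000
000000000
000000000
step 34: 00000^100
000001010
000100010
000100100
000011000
000000000
000000000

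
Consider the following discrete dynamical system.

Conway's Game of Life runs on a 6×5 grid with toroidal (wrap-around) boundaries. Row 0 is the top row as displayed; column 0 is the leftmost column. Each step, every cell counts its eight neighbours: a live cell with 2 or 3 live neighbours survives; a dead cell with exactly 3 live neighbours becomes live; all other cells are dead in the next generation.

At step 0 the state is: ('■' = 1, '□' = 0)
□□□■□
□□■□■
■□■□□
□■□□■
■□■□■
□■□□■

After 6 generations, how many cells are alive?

6

[0] □□□■□
□□■□■
■□■□□
□■□□■
■□■□■
□■□□■
[1] ■□■■■
□■■□■
■□■□■
□□■□■
□□■□■
□■■□■
[2] □□□□□
□□□□□
□□■□■
□□■□■
□□■□■
□□□□□
[3] □□□□□
□□□□□
□□□□□
■■■□■
□□□□□
□□□□□
[4] □□□□□
□□□□□
■■□□□
■■□□□
■■□□□
□□□□□
[5] □□□□□
□□□□□
■■□□□
□□■□■
■■□□□
□□□□□
[6] □□□□□
□□□□□
■■□□□
□□■□■
■■□□□
□□□□□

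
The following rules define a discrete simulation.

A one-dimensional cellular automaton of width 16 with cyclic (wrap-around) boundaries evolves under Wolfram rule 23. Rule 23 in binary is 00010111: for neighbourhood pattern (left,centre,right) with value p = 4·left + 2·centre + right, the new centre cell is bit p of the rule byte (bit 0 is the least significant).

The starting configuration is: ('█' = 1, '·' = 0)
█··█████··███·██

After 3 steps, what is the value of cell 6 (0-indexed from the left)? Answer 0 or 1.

0

gen 0: █··█████··███·██
gen 1: ·██·····██······
gen 2: █··█████··██████
gen 3: ·██·····██······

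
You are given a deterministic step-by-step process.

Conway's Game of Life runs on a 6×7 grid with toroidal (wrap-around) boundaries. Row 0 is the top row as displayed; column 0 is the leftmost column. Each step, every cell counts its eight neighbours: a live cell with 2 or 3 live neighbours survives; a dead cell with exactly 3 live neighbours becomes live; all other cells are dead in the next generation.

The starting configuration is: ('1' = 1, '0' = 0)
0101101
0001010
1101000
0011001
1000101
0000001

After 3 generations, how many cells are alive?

2

gen 0: 0101101
0001010
1101000
0011001
1000101
0000001
gen 1: 1011101
0101011
1101001
0011111
1001001
0001101
gen 2: 0100000
0000000
0100000
0000000
1000000
0100000
gen 3: 0000000
0000000
0000000
0000000
0000000
1100000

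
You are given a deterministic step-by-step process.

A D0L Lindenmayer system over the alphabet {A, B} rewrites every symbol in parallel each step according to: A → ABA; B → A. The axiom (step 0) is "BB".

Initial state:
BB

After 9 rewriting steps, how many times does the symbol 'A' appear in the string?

1970

step 0: BB
step 1: AA
step 2: ABAABA
step 3: ABAAABAABAAABA
step 4: ABAAABAABAABAAABAABAAABAABAABAAABA
step 5: ABAAABAABAABAAABAABAAABAABAAABAABAABAAABAABAAABAABAABAAABAABAAABAABAAABAABAABAAABA
step 6: ABAAABAABAABAAABAABAAABAABAAABAABAABAAABAABAAABAABAABAAABA…ABAAABAABAABAAABAABAAABAABAABAAABAABAAABAABAAABAABAABAAABA  (len 198)
step 7: ABAAABAABAABAAABAABAAABAABAAABAABAABAAABAABAAABAABAABAAABA…ABAAABAABAABAAABAABAAABAABAABAAABAABAAABAABAAABAABAABAAABA  (len 478)
step 8: ABAAABAABAABAAABAABAAABAABAAABAABAABAAABAABAAABAABAABAAABA…ABAAABAABAABAAABAABAAABAABAABAAABAABAAABAABAAABAABAABAAABA  (len 1154)
step 9: ABAAABAABAABAAABAABAAABAABAAABAABAABAAABAABAAABAABAABAAABA…ABAAABAABAABAAABAABAAABAABAABAAABAABAAABAABAAABAABAABAAABA  (len 2786)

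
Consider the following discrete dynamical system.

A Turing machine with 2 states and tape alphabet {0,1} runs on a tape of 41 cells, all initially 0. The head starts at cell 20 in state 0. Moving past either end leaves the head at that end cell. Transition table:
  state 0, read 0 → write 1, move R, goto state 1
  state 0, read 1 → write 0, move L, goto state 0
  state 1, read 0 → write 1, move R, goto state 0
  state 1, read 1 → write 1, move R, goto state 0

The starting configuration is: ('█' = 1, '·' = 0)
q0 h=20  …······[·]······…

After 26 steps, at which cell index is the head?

gen 0: q0 h=20  …······[·]······…
gen 1: q1 h=21  …·····█[·]······…
gen 2: q0 h=22  …····██[·]······…
gen 3: q1 h=23  …···███[·]······…
gen 4: q0 h=24  …··████[·]······…
gen 5: q1 h=25  …·█████[·]······…
gen 6: q0 h=26  …██████[·]······…
gen 7: q1 h=27  …██████[·]······…
gen 8: q0 h=28  …██████[·]······…
gen 9: q1 h=29  …██████[·]······…
gen 10: q0 h=30  …██████[·]······…
gen 11: q1 h=31  …██████[·]······…
gen 12: q0 h=32  …██████[·]······…
gen 13: q1 h=33  …██████[·]······…
gen 14: q0 h=34  …██████[·]······|
gen 15: q1 h=35  …██████[·]·····|
gen 16: q0 h=36  …██████[·]····|
gen 17: q1 h=37  …██████[·]···|
gen 18: q0 h=38  …██████[·]··|
gen 19: q1 h=39  …██████[·]·|
gen 20: q0 h=40  …██████[·]|
gen 21: q1 h=40  …██████[█]|
gen 22: q0 h=40  …██████[█]|
gen 23: q0 h=39  …██████[█]·|
gen 24: q0 h=38  …██████[█]··|
gen 25: q0 h=37  …██████[█]···|
gen 26: q0 h=36  …██████[█]····|

36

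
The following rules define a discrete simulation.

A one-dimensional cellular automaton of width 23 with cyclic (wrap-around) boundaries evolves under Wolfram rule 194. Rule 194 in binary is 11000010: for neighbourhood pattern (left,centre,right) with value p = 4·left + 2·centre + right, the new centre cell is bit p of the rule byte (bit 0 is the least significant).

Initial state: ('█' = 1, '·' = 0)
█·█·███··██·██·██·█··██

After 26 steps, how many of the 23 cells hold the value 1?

5

k=0  █·█·███··██·██·██·█··██
k=1  █····██·█·█··█··█···█·█
k=2  █···█·█·····█··█···█···
k=3  ···█·······█··█···█···█
k=4  ··█·······█··█···█···█·
k=5  ·█·······█··█···█···█··
k=6  █·······█··█···█···█···
k=7  ·······█··█···█···█···█
k=8  ······█··█···█···█···█·
k=9  ·····█··█···█···█···█··
k=10  ····█··█···█···█···█···
k=11  ···█··█···█···█···█····
k=12  ··█··█···█···█···█·····
k=13  ·█··█···█···█···█······
k=14  █··█···█···█···█·······
k=15  ··█···█···█···█·······█
k=16  ·█···█···█···█·······█·
k=17  █···█···█···█·······█··
k=18  ···█···█···█·······█··█
k=19  ··█···█···█·······█··█·
k=20  ·█···█···█·······█··█··
k=21  █···█···█·······█··█···
k=22  ···█···█·······█··█···█
k=23  ··█···█·······█··█···█·
k=24  ·█···█·······█··█···█··
k=25  █···█·······█··█···█···
k=26  ···█·······█··█···█···█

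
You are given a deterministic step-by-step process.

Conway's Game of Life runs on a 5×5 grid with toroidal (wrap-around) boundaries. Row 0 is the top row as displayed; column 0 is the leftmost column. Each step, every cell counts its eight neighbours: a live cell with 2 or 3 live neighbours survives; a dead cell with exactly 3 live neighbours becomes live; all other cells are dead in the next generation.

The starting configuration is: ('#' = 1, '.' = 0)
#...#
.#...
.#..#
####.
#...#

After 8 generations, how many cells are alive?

8

k=0  #...#
.#...
.#..#
####.
#...#
k=1  .#..#
.#..#
...##
..##.
..#..
k=2  .###.
..#.#
#...#
..#.#
.##..
k=3  #....
..#.#
##..#
..#.#
#....
k=4  ##..#
...##
.##.#
...##
##..#
k=5  .##..
.....
..#..
.....
.##..
k=6  .##..
.##..
.....
.##..
.##..
k=7  #..#.
.##..
.....
.##..
#..#.
k=8  #..#.
.##..
.....
.##..
#..#.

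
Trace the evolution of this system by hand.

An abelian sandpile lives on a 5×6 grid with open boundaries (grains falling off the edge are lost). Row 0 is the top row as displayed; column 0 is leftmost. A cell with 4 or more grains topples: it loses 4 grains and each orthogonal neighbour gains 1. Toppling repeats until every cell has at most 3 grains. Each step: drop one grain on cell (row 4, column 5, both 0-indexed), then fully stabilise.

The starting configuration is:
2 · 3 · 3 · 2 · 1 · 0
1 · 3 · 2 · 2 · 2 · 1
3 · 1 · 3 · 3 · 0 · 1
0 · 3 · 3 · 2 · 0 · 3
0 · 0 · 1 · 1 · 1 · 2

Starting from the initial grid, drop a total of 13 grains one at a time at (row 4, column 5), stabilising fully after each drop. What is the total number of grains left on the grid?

step 0: 2 · 3 · 3 · 2 · 1 · 0
1 · 3 · 2 · 2 · 2 · 1
3 · 1 · 3 · 3 · 0 · 1
0 · 3 · 3 · 2 · 0 · 3
0 · 0 · 1 · 1 · 1 · 2
step 1: 2 · 3 · 3 · 2 · 1 · 0
1 · 3 · 2 · 2 · 2 · 1
3 · 1 · 3 · 3 · 0 · 1
0 · 3 · 3 · 2 · 0 · 3
0 · 0 · 1 · 1 · 1 · 3
step 2: 2 · 3 · 3 · 2 · 1 · 0
1 · 3 · 2 · 2 · 2 · 1
3 · 1 · 3 · 3 · 0 · 2
0 · 3 · 3 · 2 · 1 · 0
0 · 0 · 1 · 1 · 2 · 1
step 3: 2 · 3 · 3 · 2 · 1 · 0
1 · 3 · 2 · 2 · 2 · 1
3 · 1 · 3 · 3 · 0 · 2
0 · 3 · 3 · 2 · 1 · 0
0 · 0 · 1 · 1 · 2 · 2
step 4: 2 · 3 · 3 · 2 · 1 · 0
1 · 3 · 2 · 2 · 2 · 1
3 · 1 · 3 · 3 · 0 · 2
0 · 3 · 3 · 2 · 1 · 0
0 · 0 · 1 · 1 · 2 · 3
step 5: 2 · 3 · 3 · 2 · 1 · 0
1 · 3 · 2 · 2 · 2 · 1
3 · 1 · 3 · 3 · 0 · 2
0 · 3 · 3 · 2 · 1 · 1
0 · 0 · 1 · 1 · 3 · 0
step 6: 2 · 3 · 3 · 2 · 1 · 0
1 · 3 · 2 · 2 · 2 · 1
3 · 1 · 3 · 3 · 0 · 2
0 · 3 · 3 · 2 · 1 · 1
0 · 0 · 1 · 1 · 3 · 1
step 7: 2 · 3 · 3 · 2 · 1 · 0
1 · 3 · 2 · 2 · 2 · 1
3 · 1 · 3 · 3 · 0 · 2
0 · 3 · 3 · 2 · 1 · 1
0 · 0 · 1 · 1 · 3 · 2
step 8: 2 · 3 · 3 · 2 · 1 · 0
1 · 3 · 2 · 2 · 2 · 1
3 · 1 · 3 · 3 · 0 · 2
0 · 3 · 3 · 2 · 1 · 1
0 · 0 · 1 · 1 · 3 · 3
step 9: 2 · 3 · 3 · 2 · 1 · 0
1 · 3 · 2 · 2 · 2 · 1
3 · 1 · 3 · 3 · 0 · 2
0 · 3 · 3 · 2 · 2 · 2
0 · 0 · 1 · 2 · 0 · 1
step 10: 2 · 3 · 3 · 2 · 1 · 0
1 · 3 · 2 · 2 · 2 · 1
3 · 1 · 3 · 3 · 0 · 2
0 · 3 · 3 · 2 · 2 · 2
0 · 0 · 1 · 2 · 0 · 2
step 11: 2 · 3 · 3 · 2 · 1 · 0
1 · 3 · 2 · 2 · 2 · 1
3 · 1 · 3 · 3 · 0 · 2
0 · 3 · 3 · 2 · 2 · 2
0 · 0 · 1 · 2 · 0 · 3
step 12: 2 · 3 · 3 · 2 · 1 · 0
1 · 3 · 2 · 2 · 2 · 1
3 · 1 · 3 · 3 · 0 · 2
0 · 3 · 3 · 2 · 2 · 3
0 · 0 · 1 · 2 · 1 · 0
step 13: 2 · 3 · 3 · 2 · 1 · 0
1 · 3 · 2 · 2 · 2 · 1
3 · 1 · 3 · 3 · 0 · 2
0 · 3 · 3 · 2 · 2 · 3
0 · 0 · 1 · 2 · 1 · 1

52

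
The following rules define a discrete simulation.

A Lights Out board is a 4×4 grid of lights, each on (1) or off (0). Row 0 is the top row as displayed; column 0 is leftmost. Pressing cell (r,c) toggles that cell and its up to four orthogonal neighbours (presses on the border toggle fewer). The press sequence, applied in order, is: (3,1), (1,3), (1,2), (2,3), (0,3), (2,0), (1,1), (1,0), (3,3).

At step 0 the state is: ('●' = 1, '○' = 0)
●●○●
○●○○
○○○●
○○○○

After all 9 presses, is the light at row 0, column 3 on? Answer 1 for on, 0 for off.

1

[0] ●●○●
○●○○
○○○●
○○○○
[1] ●●○●
○●○○
○●○●
●●●○
[2] ●●○○
○●●●
○●○○
●●●○
[3] ●●●○
○○○○
○●●○
●●●○
[4] ●●●○
○○○●
○●○●
●●●●
[5] ●●○●
○○○○
○●○●
●●●●
[6] ●●○●
●○○○
●○○●
○●●●
[7] ●○○●
○●●○
●●○●
○●●●
[8] ○○○●
●○●○
○●○●
○●●●
[9] ○○○●
●○●○
○●○○
○●○○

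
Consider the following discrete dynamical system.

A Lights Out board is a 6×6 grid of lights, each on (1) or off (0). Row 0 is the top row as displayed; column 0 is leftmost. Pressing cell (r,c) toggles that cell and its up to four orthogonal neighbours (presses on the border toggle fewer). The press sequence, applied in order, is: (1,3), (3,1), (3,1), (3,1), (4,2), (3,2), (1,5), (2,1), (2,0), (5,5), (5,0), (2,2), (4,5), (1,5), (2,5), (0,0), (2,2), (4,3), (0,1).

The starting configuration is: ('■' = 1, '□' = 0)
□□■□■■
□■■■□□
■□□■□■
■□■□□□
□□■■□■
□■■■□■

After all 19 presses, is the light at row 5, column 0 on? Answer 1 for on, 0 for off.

t=0: □□■□■■
□■■■□□
■□□■□■
■□■□□□
□□■■□■
□■■■□■
t=1: □□■■■■
□■□□■□
■□□□□■
■□■□□□
□□■■□■
□■■■□■
t=2: □□■■■■
□■□□■□
■■□□□■
□■□□□□
□■■■□■
□■■■□■
t=3: □□■■■■
□■□□■□
■□□□□■
■□■□□□
□□■■□■
□■■■□■
t=4: □□■■■■
□■□□■□
■■□□□■
□■□□□□
□■■■□■
□■■■□■
t=5: □□■■■■
□■□□■□
■■□□□■
□■■□□□
□□□□□■
□■□■□■
t=6: □□■■■■
□■□□■□
■■■□□■
□□□■□□
□□■□□■
□■□■□■
t=7: □□■■■□
□■□□□■
■■■□□□
□□□■□□
□□■□□■
□■□■□■
t=8: □□■■■□
□□□□□■
□□□□□□
□■□■□□
□□■□□■
□■□■□■
t=9: □□■■■□
■□□□□■
■■□□□□
■■□■□□
□□■□□■
□■□■□■
t=10: □□■■■□
■□□□□■
■■□□□□
■■□■□□
□□■□□□
□■□■■□
t=11: □□■■■□
■□□□□■
■■□□□□
■■□■□□
■□■□□□
■□□■■□
t=12: □□■■■□
■□■□□■
■□■■□□
■■■■□□
■□■□□□
■□□■■□
t=13: □□■■■□
■□■□□■
■□■■□□
■■■■□■
■□■□■■
■□□■■■
t=14: □□■■■■
■□■□■□
■□■■□■
■■■■□■
■□■□■■
■□□■■■
t=15: □□■■■■
■□■□■■
■□■■■□
■■■■□□
■□■□■■
■□□■■■
t=16: ■■■■■■
□□■□■■
■□■■■□
■■■■□□
■□■□■■
■□□■■■
t=17: ■■■■■■
□□□□■■
■■□□■□
■■□■□□
■□■□■■
■□□■■■
t=18: ■■■■■■
□□□□■■
■■□□■□
■■□□□□
■□□■□■
■□□□■■
t=19: □□□■■■
□■□□■■
■■□□■□
■■□□□□
■□□■□■
■□□□■■

1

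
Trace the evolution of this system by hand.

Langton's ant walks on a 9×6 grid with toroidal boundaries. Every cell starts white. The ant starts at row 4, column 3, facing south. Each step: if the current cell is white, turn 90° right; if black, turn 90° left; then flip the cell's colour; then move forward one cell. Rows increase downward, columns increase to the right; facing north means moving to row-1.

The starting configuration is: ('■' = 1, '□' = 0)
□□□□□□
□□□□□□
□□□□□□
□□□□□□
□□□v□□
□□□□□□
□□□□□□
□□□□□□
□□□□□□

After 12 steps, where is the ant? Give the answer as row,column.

4,5

[0] □□□□□□
□□□□□□
□□□□□□
□□□□□□
□□□v□□
□□□□□□
□□□□□□
□□□□□□
□□□□□□
[1] □□□□□□
□□□□□□
□□□□□□
□□□□□□
□□<■□□
□□□□□□
□□□□□□
□□□□□□
□□□□□□
[2] □□□□□□
□□□□□□
□□□□□□
□□^□□□
□□■■□□
□□□□□□
□□□□□□
□□□□□□
□□□□□□
[3] □□□□□□
□□□□□□
□□□□□□
□□■>□□
□□■■□□
□□□□□□
□□□□□□
□□□□□□
□□□□□□
[4] □□□□□□
□□□□□□
□□□□□□
□□■■□□
□□■v□□
□□□□□□
□□□□□□
□□□□□□
□□□□□□
[5] □□□□□□
□□□□□□
□□□□□□
□□■■□□
□□■□>□
□□□□□□
□□□□□□
□□□□□□
□□□□□□
[6] □□□□□□
□□□□□□
□□□□□□
□□■■□□
□□■□■□
□□□□v□
□□□□□□
□□□□□□
□□□□□□
[7] □□□□□□
□□□□□□
□□□□□□
□□■■□□
□□■□■□
□□□<■□
□□□□□□
□□□□□□
□□□□□□
[8] □□□□□□
□□□□□□
□□□□□□
□□■■□□
□□■^■□
□□□■■□
□□□□□□
□□□□□□
□□□□□□
[9] □□□□□□
□□□□□□
□□□□□□
□□■■□□
□□■■>□
□□□■■□
□□□□□□
□□□□□□
□□□□□□
[10] □□□□□□
□□□□□□
□□□□□□
□□■■^□
□□■■□□
□□□■■□
□□□□□□
□□□□□□
□□□□□□
[11] □□□□□□
□□□□□□
□□□□□□
□□■■■>
□□■■□□
□□□■■□
□□□□□□
□□□□□□
□□□□□□
[12] □□□□□□
□□□□□□
□□□□□□
□□■■■■
□□■■□v
□□□■■□
□□□□□□
□□□□□□
□□□□□□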